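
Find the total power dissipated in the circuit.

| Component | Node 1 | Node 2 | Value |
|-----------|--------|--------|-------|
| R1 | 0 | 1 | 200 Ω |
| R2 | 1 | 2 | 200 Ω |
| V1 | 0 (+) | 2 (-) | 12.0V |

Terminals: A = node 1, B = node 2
Nodal analysis, taking node 2 as the 0 V reference.
Source V1 fixes V_0 = 12 V.
KCL at each unknown node (sum of currents leaving = 0; resistances in Ω):
  Node 1: (V_1 - 12)/200 + (V_1 - 0)/200 = 0
Collecting terms: 0.01 × V_1 = 0.06  =>  V_1 = 6 V
Power in each resistor, P = (ΔV)²/R:
  P_R1 = (12 - 6)²/200 = 0.18 W
  P_R2 = (6 - 0)²/200 = 0.18 W
P_total = P_R1 + P_R2 = 0.36 W

Final answer: 0.36 W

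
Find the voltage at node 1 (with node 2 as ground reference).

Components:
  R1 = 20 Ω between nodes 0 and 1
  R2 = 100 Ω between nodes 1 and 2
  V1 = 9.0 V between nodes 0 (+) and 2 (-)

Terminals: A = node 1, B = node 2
Nodal analysis, taking node 2 as the 0 V reference.
Source V1 fixes V_0 = 9 V.
KCL at each unknown node (sum of currents leaving = 0; resistances in Ω):
  Node 1: (V_1 - 9)/20 + (V_1 - 0)/100 = 0
Collecting terms: 0.06 × V_1 = 0.45  =>  V_1 = 7.5 V
The requested potential is V_1 = 7.5 V.

Final answer: V_1 = 7.5 V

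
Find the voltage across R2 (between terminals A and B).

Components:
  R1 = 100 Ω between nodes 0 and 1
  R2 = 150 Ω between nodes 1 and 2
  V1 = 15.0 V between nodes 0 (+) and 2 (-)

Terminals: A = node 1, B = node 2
R1 and R2 are in series across V1 (node 0 → node 1 → node 2), and the output A–B is taken across R2, so this is a voltage divider.
Series current: I = V1/(R1 + R2) = 15/(100 + 150) = 15/250 = 0.06 A
V_R2 = I × R2 = V1 × R2/(R1 + R2) = 15 × 150/250 = 9 V

Final answer: 9 V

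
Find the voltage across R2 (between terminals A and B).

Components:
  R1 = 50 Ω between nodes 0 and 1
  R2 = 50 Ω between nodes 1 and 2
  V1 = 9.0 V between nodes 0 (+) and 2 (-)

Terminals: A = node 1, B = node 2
R1 and R2 are in series across V1 (node 0 → node 1 → node 2), and the output A–B is taken across R2, so this is a voltage divider.
Series current: I = V1/(R1 + R2) = 9/(50 + 50) = 9/100 = 0.09 A
V_R2 = I × R2 = V1 × R2/(R1 + R2) = 9 × 50/100 = 4.5 V

Final answer: 4.5 V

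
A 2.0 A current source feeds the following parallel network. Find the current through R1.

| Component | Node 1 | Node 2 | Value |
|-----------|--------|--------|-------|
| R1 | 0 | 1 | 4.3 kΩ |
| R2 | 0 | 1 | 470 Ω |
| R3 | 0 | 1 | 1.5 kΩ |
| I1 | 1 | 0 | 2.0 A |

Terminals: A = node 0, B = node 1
All resistors sit directly between nodes 0 and 1, so they are in parallel and share one voltage V; the full source current 2 A splits among them.
1/R_par = 1/4300 + 1/470 + 1/1500 = 0.003027 S  =>  R_par = 330.4 Ω
V = I × R_par = 2 × 330.4 = 660.7 V
I_R1 = V/R1 = 660.7/4300 = 0.1537 A

Final answer: 0.1537 A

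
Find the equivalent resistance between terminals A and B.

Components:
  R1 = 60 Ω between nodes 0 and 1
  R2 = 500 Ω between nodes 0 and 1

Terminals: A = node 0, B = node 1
Reduce the network between node 0 (A) and node 1 (B) by series/parallel combination:
  Rp1 = R1 ‖ R2 (parallel, both between nodes 0 and 1) = 1/(1/60 + 1/500) = 53.57 Ω
R_eq = 53.57 Ω

Final answer: 53.57 Ω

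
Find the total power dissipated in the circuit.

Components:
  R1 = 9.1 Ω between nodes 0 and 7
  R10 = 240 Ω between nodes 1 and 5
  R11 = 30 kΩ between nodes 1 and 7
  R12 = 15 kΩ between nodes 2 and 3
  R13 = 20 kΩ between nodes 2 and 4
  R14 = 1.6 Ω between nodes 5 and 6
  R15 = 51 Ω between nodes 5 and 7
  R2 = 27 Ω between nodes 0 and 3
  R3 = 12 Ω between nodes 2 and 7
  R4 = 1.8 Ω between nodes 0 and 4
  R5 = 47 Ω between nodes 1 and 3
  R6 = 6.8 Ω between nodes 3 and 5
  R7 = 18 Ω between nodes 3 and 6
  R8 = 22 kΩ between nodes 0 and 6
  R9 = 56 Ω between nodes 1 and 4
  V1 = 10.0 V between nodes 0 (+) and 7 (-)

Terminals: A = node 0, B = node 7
Nodal analysis, taking node 7 as the 0 V reference.
Source V1 fixes V_0 = 10 V.
KCL at each unknown node (sum of currents leaving = 0; resistances in Ω):
  Node 1: (V_1 - V_3)/47 + (V_1 - V_4)/56 + (V_1 - V_5)/240 + (V_1 - 0)/30000 = 0
  Node 2: (V_2 - 0)/12 + (V_2 - V_3)/15000 + (V_2 - V_4)/20000 = 0
  Node 3: (V_3 - 10)/27 + (V_3 - V_1)/47 + (V_3 - V_5)/6.8 + (V_3 - V_6)/18 + (V_3 - V_2)/15000 = 0
  Node 4: (V_4 - 10)/1.8 + (V_4 - V_1)/56 + (V_4 - V_2)/20000 = 0
  Node 5: (V_5 - V_3)/6.8 + (V_5 - V_1)/240 + (V_5 - V_6)/1.6 + (V_5 - 0)/51 = 0
  Node 6: (V_6 - V_3)/18 + (V_6 - 10)/22000 + (V_6 - V_5)/1.6 = 0
Collecting terms (coefficients in siemens):
  0.04333·V_1 - 0.02128·V_3 - 0.01786·V_4 - 0.004167·V_5 = 0
  0.08345·V_2 - 0.00006667·V_3 - 0.00005·V_4 = 0
  0.261·V_3 - 0.02128·V_1 - 0.00006667·V_2 - 0.1471·V_5 - 0.05556·V_6 = 0.3704
  0.5735·V_4 - 0.01786·V_1 - 0.00005·V_2 = 5.556
  0.7958·V_5 - 0.004167·V_1 - 0.1471·V_3 - 0.625·V_6 = 0
  0.6806·V_6 - 0.05556·V_3 - 0.625·V_5 = 0.0004545
Solving these 6 simultaneous equations (Gaussian elimination) gives:
  V_1 = 8.302 V, V_2 = 0.01176 V, V_3 = 7.261 V, V_4 = 9.946 V
  V_5 = 6.64 V, V_6 = 6.691 V
Power in each resistor, P = (ΔV)²/R:
  P_R1 = (10 - 0)²/9.1 = 10.99 W
  P_R2 = (10 - 7.261)²/27 = 0.2778 W
  P_R3 = (0.01176 - 0)²/12 = 0.00001153 W
  P_R4 = (10 - 9.946)²/1.8 = 0.001604 W
  P_R5 = (8.302 - 7.261)²/47 = 0.02306 W
  P_R6 = (7.261 - 6.64)²/6.8 = 0.05682 W
  P_R7 = (7.261 - 6.691)²/18 = 0.01809 W
  P_R8 = (10 - 6.691)²/22000 = 0.0004979 W
  P_R9 = (8.302 - 9.946)²/56 = 0.04826 W
  P_R10 = (8.302 - 6.64)²/240 = 0.01152 W
  P_R11 = (8.302 - 0)²/30000 = 0.002298 W
  P_R12 = (0.01176 - 7.261)²/15000 = 0.003504 W
  P_R13 = (0.01176 - 9.946)²/20000 = 0.004935 W
  P_R14 = (6.64 - 6.691)²/1.6 = 0.001623 W
  P_R15 = (6.64 - 0)²/51 = 0.8644 W
P_total = P_R1 + P_R2 + P_R3 + P_R4 + P_R5 + P_R6 + P_R7 + P_R8 + P_R9 + P_R10 + P_R11 + P_R12 + P_R13 + P_R14 + P_R15 = 12.3 W

Final answer: 12.3 W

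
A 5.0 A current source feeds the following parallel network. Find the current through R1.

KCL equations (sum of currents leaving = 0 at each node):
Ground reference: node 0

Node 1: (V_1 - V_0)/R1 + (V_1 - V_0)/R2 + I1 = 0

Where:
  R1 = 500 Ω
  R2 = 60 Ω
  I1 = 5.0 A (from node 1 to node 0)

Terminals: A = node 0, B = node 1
All resistors sit directly between nodes 0 and 1, so they are in parallel and share one voltage V; the full source current 5 A splits among them.
1/R_par = 1/500 + 1/60 = 0.01867 S  =>  R_par = 53.57 Ω
V = I × R_par = 5 × 53.57 = 267.9 V
I_R1 = V/R1 = 267.9/500 = 0.5357 A

Final answer: 0.5357 A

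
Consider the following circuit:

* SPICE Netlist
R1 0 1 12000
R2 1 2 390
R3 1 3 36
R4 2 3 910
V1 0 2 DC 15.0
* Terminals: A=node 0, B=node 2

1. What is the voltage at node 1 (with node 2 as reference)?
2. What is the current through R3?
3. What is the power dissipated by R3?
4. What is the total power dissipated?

Nodal analysis, taking node 2 as the 0 V reference.
Source V1 fixes V_0 = 15 V.
KCL at each unknown node (sum of currents leaving = 0; resistances in Ω):
  Node 1: (V_1 - 15)/12000 + (V_1 - 0)/390 + (V_1 - V_3)/36 = 0
  Node 3: (V_3 - V_1)/36 + (V_3 - 0)/910 = 0
Collecting terms (coefficients in siemens):
  0.03043·V_1 - 0.02778·V_3 = 0.00125
  0.02888·V_3 - 0.02778·V_1 = 0
Determinant D = (0.03043)(0.02888) - (-0.02778)(-0.02778) = 0.000107
V_1 = [(0.00125)(0.02888) - (-0.02778)(0)]/D = 0.3374 V
V_3 = [(0.03043)(0) - (0.00125)(-0.02778)]/D = 0.3246 V
Part 1:
  Read off the nodal solution: V_1 = 0.3374 V
Part 2:
  I_R3 = (V_1 - V_3)/R3 = (0.3374 - 0.3246)/36 = 0.0003567 A
  Magnitude: I_R3 = 0.0003567 A
Part 3:
  I_R3 = (V_1 - V_3)/R3 = (0.3374 - 0.3246)/36 = 0.0003567 A
  P_R3 = I_R3² × R3 = (0.0003567)² × 36 = 0.00000458 W
Part 4:
  Power in each resistor, P = (ΔV)²/R:
    P_R1 = (15 - 0.3374)²/12000 = 0.01792 W
    P_R2 = (0.3374 - 0)²/390 = 0.0002919 W
    P_R3 = (0.3374 - 0.3246)²/36 = 0.00000458 W
    P_R4 = (0 - 0.3246)²/910 = 0.0001158 W
  P_total = P_R1 + P_R2 + P_R3 + P_R4 = 0.01833 W

Final answers:
1. V_1 = 0.3374 V
2. I_R3 = 0.0003567 A
3. P_R3 = 4.58e-06 W
4. P_total = 0.01833 W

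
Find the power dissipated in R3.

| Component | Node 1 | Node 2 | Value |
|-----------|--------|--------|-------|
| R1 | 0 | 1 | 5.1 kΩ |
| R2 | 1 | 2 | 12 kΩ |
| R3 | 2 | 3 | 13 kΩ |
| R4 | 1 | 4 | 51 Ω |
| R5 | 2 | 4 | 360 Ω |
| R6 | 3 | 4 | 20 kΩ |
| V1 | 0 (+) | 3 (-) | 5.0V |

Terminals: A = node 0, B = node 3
Nodal analysis, taking node 3 as the 0 V reference.
Source V1 fixes V_0 = 5 V.
KCL at each unknown node (sum of currents leaving = 0; resistances in Ω):
  Node 1: (V_1 - 5)/5100 + (V_1 - V_2)/12000 + (V_1 - V_4)/51 = 0
  Node 2: (V_2 - V_1)/12000 + (V_2 - 0)/13000 + (V_2 - V_4)/360 = 0
  Node 4: (V_4 - V_1)/51 + (V_4 - V_2)/360 + (V_4 - 0)/20000 = 0
Collecting terms (coefficients in siemens):
  0.01989·V_1 - 0.00008333·V_2 - 0.01961·V_4 = 0.0009804
  0.002938·V_2 - 0.00008333·V_1 - 0.002778·V_4 = 0
  0.02244·V_4 - 0.01961·V_1 - 0.002778·V_2 = 0
Solving these 3 simultaneous equations (Gaussian elimination) gives:
  V_1 = 3.062 V, V_2 = 2.963 V, V_4 = 3.043 V
I_R3 = (V_2 - V_3)/R3 = (2.963 - 0)/13000 = 0.000228 A
P_R3 = I_R3² × R3 = (0.000228)² × 13000 = 0.0006755 W

Final answer: 0.0006755 W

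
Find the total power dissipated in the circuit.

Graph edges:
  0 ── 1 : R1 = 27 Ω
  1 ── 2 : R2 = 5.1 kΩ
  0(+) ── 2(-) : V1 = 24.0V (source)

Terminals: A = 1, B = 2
Nodal analysis, taking node 2 as the 0 V reference.
Source V1 fixes V_0 = 24 V.
KCL at each unknown node (sum of currents leaving = 0; resistances in Ω):
  Node 1: (V_1 - 24)/27 + (V_1 - 0)/5100 = 0
Collecting terms: 0.03723 × V_1 = 0.8889  =>  V_1 = 23.87 V
Power in each resistor, P = (ΔV)²/R:
  P_R1 = (24 - 23.87)²/27 = 0.0005916 W
  P_R2 = (23.87 - 0)²/5100 = 0.1118 W
P_total = P_R1 + P_R2 = 0.1123 W

Final answer: 0.1123 W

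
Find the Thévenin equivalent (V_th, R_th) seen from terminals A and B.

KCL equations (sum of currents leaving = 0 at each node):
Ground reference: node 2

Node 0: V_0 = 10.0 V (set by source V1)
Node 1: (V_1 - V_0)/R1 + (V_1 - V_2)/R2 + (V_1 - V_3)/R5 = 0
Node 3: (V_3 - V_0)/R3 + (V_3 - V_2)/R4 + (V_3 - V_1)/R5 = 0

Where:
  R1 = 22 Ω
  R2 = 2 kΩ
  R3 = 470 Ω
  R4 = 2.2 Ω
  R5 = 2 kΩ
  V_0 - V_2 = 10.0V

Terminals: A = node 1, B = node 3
Step 1 — V_th is the open-circuit voltage V_A - V_B (nothing connected across the terminals).
Nodal analysis, taking node 2 as the 0 V reference.
Source V1 fixes V_0 = 10 V.
KCL at each unknown node (sum of currents leaving = 0; resistances in Ω):
  Node 1: (V_1 - 10)/22 + (V_1 - 0)/2000 + (V_1 - V_3)/2000 = 0
  Node 3: (V_3 - 10)/470 + (V_3 - 0)/2.2 + (V_3 - V_1)/2000 = 0
Collecting terms (coefficients in siemens):
  0.04645·V_1 - 0.0005·V_3 = 0.4545
  0.4572·V_3 - 0.0005·V_1 = 0.02128
Determinant D = (0.04645)(0.4572) - (-0.0005)(-0.0005) = 0.02124
V_1 = [(0.4545)(0.4572) - (-0.0005)(0.02128)]/D = 9.785 V
V_3 = [(0.04645)(0.02128) - (0.4545)(-0.0005)]/D = 0.05724 V
V_th = V_1 - V_3 = 9.785 - 0.05724 = 9.728 V
Step 2 — R_th: zero the source — replace V1 by a short circuit (node 2 merges into node 0) — and find the resistance seen between A (node 1) and B (node 3).
Reduce the network between node 1 (A) and node 3 (B) by series/parallel combination:
  Rp1 = R1 ‖ R2 (parallel, both between nodes 0 and 1) = 1/(1/22 + 1/2000) = 21.76 Ω
  Rp2 = R3 ‖ R4 (parallel, both between nodes 0 and 3) = 1/(1/470 + 1/2.2) = 2.19 Ω
  Rs1 = Rp1 + Rp2 (series, joined only at node 0) = 21.76 + 2.19 = 23.95 Ω
  Rp3 = R5 ‖ Rs1 (parallel, both between nodes 1 and 3) = 1/(1/2000 + 1/23.95) = 23.67 Ω
R_th = 23.67 Ω

Final answer: V_th = 9.728 V, R_th = 23.67 Ω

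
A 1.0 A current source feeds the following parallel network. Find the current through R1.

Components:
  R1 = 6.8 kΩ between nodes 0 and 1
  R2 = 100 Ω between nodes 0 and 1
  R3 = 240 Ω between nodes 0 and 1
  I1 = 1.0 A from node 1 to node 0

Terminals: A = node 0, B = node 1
All resistors sit directly between nodes 0 and 1, so they are in parallel and share one voltage V; the full source current 1 A splits among them.
1/R_par = 1/6800 + 1/100 + 1/240 = 0.01431 S  =>  R_par = 69.86 Ω
V = I × R_par = 1 × 69.86 = 69.86 V
I_R1 = V/R1 = 69.86/6800 = 0.01027 A

Final answer: 0.01027 A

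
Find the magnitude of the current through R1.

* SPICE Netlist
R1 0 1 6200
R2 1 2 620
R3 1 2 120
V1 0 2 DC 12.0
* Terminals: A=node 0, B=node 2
Nodal analysis, taking node 2 as the 0 V reference.
Source V1 fixes V_0 = 12 V.
KCL at each unknown node (sum of currents leaving = 0; resistances in Ω):
  Node 1: (V_1 - 12)/6200 + (V_1 - 0)/620 + (V_1 - 0)/120 = 0
Collecting terms: 0.01011 × V_1 = 0.001935  =>  V_1 = 0.1915 V
I_R1 = (V_0 - V_1)/R1 = (12 - 0.1915)/6200 = 0.001905 A
|I_R1| = 0.001905 A

Final answer: |I_R1| = 0.001905 A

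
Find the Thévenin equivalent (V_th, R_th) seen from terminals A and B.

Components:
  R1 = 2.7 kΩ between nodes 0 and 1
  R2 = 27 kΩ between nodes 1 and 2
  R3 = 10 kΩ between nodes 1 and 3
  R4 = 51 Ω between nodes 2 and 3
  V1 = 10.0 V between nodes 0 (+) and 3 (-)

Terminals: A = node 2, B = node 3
Step 1 — V_th is the open-circuit voltage V_A - V_B (nothing connected across the terminals).
Nodal analysis, taking node 3 as the 0 V reference.
Source V1 fixes V_0 = 10 V.
KCL at each unknown node (sum of currents leaving = 0; resistances in Ω):
  Node 1: (V_1 - 10)/2700 + (V_1 - V_2)/27000 + (V_1 - 0)/10000 = 0
  Node 2: (V_2 - V_1)/27000 + (V_2 - 0)/51 = 0
Collecting terms (coefficients in siemens):
  0.0005074·V_1 - 0.00003704·V_2 = 0.003704
  0.01964·V_2 - 0.00003704·V_1 = 0
Determinant D = (0.0005074)(0.01964) - (-0.00003704)(-0.00003704) = 0.000009967
V_1 = [(0.003704)(0.01964) - (-0.00003704)(0)]/D = 7.3 V
V_2 = [(0.0005074)(0) - (0.003704)(-0.00003704)]/D = 0.01376 V
V_th = V_2 - V_3 = 0.01376 - 0 = 0.01376 V
Step 2 — R_th: zero the source — replace V1 by a short circuit (node 3 merges into node 0) — and find the resistance seen between A (node 2) and B (node 0).
Reduce the network between node 2 (A) and node 0 (B) by series/parallel combination:
  Rp1 = R1 ‖ R3 (parallel, both between nodes 0 and 1) = 1/(1/2700 + 1/10000) = 2126 Ω
  Rs1 = R2 + Rp1 (series, joined only at node 1) = 27000 + 2126 = 29130 Ω
  Rp2 = R4 ‖ Rs1 (parallel, both between nodes 0 and 2) = 1/(1/51 + 1/29130) = 50.91 Ω
R_th = 50.91 Ω

Final answer: V_th = 0.01376 V, R_th = 50.91 Ω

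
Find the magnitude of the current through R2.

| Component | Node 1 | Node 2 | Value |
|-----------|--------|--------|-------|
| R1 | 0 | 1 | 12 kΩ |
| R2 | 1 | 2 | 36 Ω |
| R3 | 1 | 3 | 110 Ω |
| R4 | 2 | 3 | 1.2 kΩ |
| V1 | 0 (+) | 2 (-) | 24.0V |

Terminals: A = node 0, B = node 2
Nodal analysis, taking node 2 as the 0 V reference.
Source V1 fixes V_0 = 24 V.
KCL at each unknown node (sum of currents leaving = 0; resistances in Ω):
  Node 1: (V_1 - 24)/12000 + (V_1 - 0)/36 + (V_1 - V_3)/110 = 0
  Node 3: (V_3 - V_1)/110 + (V_3 - 0)/1200 = 0
Collecting terms (coefficients in siemens):
  0.03695·V_1 - 0.009091·V_3 = 0.002
  0.009924·V_3 - 0.009091·V_1 = 0
Determinant D = (0.03695)(0.009924) - (-0.009091)(-0.009091) = 0.0002841
V_1 = [(0.002)(0.009924) - (-0.009091)(0)]/D = 0.06987 V
V_3 = [(0.03695)(0) - (0.002)(-0.009091)]/D = 0.064 V
I_R2 = (V_1 - V_2)/R2 = (0.06987 - 0)/36 = 0.001941 A
|I_R2| = 0.001941 A

Final answer: |I_R2| = 0.001941 A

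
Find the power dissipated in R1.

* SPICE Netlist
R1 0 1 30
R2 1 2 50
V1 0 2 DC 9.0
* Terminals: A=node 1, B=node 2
Nodal analysis, taking node 2 as the 0 V reference.
Source V1 fixes V_0 = 9 V.
KCL at each unknown node (sum of currents leaving = 0; resistances in Ω):
  Node 1: (V_1 - 9)/30 + (V_1 - 0)/50 = 0
Collecting terms: 0.05333 × V_1 = 0.3  =>  V_1 = 5.625 V
I_R1 = (V_0 - V_1)/R1 = (9 - 5.625)/30 = 0.1125 A
P_R1 = I_R1² × R1 = (0.1125)² × 30 = 0.3797 W

Final answer: 0.3797 W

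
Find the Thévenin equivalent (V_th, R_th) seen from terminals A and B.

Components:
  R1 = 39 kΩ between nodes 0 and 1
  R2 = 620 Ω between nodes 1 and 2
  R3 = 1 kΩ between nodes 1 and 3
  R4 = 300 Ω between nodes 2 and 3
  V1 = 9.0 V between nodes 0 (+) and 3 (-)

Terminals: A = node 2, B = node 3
Step 1 — V_th is the open-circuit voltage V_A - V_B (nothing connected across the terminals).
Nodal analysis, taking node 3 as the 0 V reference.
Source V1 fixes V_0 = 9 V.
KCL at each unknown node (sum of currents leaving = 0; resistances in Ω):
  Node 1: (V_1 - 9)/39000 + (V_1 - V_2)/620 + (V_1 - 0)/1000 = 0
  Node 2: (V_2 - V_1)/620 + (V_2 - 0)/300 = 0
Collecting terms (coefficients in siemens):
  0.002639·V_1 - 0.001613·V_2 = 0.0002308
  0.004946·V_2 - 0.001613·V_1 = 0
Determinant D = (0.002639)(0.004946) - (-0.001613)(-0.001613) = 0.00001045
V_1 = [(0.0002308)(0.004946) - (-0.001613)(0)]/D = 0.1092 V
V_2 = [(0.002639)(0) - (0.0002308)(-0.001613)]/D = 0.03562 V
V_th = V_2 - V_3 = 0.03562 - 0 = 0.03562 V
Step 2 — R_th: zero the source — replace V1 by a short circuit (node 3 merges into node 0) — and find the resistance seen between A (node 2) and B (node 0).
Reduce the network between node 2 (A) and node 0 (B) by series/parallel combination:
  Rp1 = R1 ‖ R3 (parallel, both between nodes 0 and 1) = 1/(1/39000 + 1/1000) = 975 Ω
  Rs1 = R2 + Rp1 (series, joined only at node 1) = 620 + 975 = 1595 Ω
  Rp2 = R4 ‖ Rs1 (parallel, both between nodes 0 and 2) = 1/(1/300 + 1/1595) = 252.5 Ω
R_th = 252.5 Ω

Final answer: V_th = 0.03562 V, R_th = 252.5 Ω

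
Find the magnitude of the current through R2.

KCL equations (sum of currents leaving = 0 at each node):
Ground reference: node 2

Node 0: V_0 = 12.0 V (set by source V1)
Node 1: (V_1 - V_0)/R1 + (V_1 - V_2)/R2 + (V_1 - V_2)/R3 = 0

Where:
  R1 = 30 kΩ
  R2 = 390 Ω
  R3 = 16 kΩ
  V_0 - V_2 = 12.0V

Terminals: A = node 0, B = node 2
Nodal analysis, taking node 2 as the 0 V reference.
Source V1 fixes V_0 = 12 V.
KCL at each unknown node (sum of currents leaving = 0; resistances in Ω):
  Node 1: (V_1 - 12)/30000 + (V_1 - 0)/390 + (V_1 - 0)/16000 = 0
Collecting terms: 0.00266 × V_1 = 0.0004  =>  V_1 = 0.1504 V
I_R2 = (V_1 - V_2)/R2 = (0.1504 - 0)/390 = 0.0003856 A
|I_R2| = 0.0003856 A

Final answer: |I_R2| = 0.0003856 A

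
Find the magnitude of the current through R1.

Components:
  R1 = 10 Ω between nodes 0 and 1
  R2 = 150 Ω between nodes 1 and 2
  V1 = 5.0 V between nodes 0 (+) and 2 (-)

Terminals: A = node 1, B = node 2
Nodal analysis, taking node 2 as the 0 V reference.
Source V1 fixes V_0 = 5 V.
KCL at each unknown node (sum of currents leaving = 0; resistances in Ω):
  Node 1: (V_1 - 5)/10 + (V_1 - 0)/150 = 0
Collecting terms: 0.1067 × V_1 = 0.5  =>  V_1 = 4.688 V
I_R1 = (V_0 - V_1)/R1 = (5 - 4.688)/10 = 0.03125 A
|I_R1| = 0.03125 A

Final answer: |I_R1| = 0.03125 A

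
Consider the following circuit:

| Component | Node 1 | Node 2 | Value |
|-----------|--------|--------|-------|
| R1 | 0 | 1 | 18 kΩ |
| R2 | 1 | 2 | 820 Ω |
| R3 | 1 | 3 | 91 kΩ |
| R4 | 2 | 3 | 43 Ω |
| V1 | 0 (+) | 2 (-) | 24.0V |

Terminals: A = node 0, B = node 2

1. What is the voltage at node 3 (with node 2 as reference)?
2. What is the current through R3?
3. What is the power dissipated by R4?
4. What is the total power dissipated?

Nodal analysis, taking node 2 as the 0 V reference.
Source V1 fixes V_0 = 24 V.
KCL at each unknown node (sum of currents leaving = 0; resistances in Ω):
  Node 1: (V_1 - 24)/18000 + (V_1 - 0)/820 + (V_1 - V_3)/91000 = 0
  Node 3: (V_3 - V_1)/91000 + (V_3 - 0)/43 = 0
Collecting terms (coefficients in siemens):
  0.001286·V_1 - 0.00001099·V_3 = 0.001333
  0.02327·V_3 - 0.00001099·V_1 = 0
Determinant D = (0.001286)(0.02327) - (-0.00001099)(-0.00001099) = 0.00002992
V_1 = [(0.001333)(0.02327) - (-0.00001099)(0)]/D = 1.037 V
V_3 = [(0.001286)(0) - (0.001333)(-0.00001099)]/D = 0.0004897 V
Part 1:
  Read off the nodal solution: V_3 = 0.0004897 V
Part 2:
  I_R3 = (V_1 - V_3)/R3 = (1.037 - 0.0004897)/91000 = 0.00001139 A
  Magnitude: I_R3 = 0.00001139 A
Part 3:
  I_R4 = (V_2 - V_3)/R4 = (0 - 0.0004897)/43 = -0.00001139 A
  P_R4 = I_R4² × R4 = (-0.00001139)² × 43 = 0.000000005576 W
Part 4:
  Power in each resistor, P = (ΔV)²/R:
    P_R1 = (24 - 1.037)²/18000 = 0.0293 W
    P_R2 = (1.037 - 0)²/820 = 0.001311 W
    P_R3 = (1.037 - 0.0004897)²/91000 = 0.0000118 W
    P_R4 = (0 - 0.0004897)²/43 = 0.000000005576 W
  P_total = P_R1 + P_R2 + P_R3 + P_R4 = 0.03062 W

Final answers:
1. V_3 = 0.0004897 V
2. I_R3 = 1.139e-05 A
3. P_R4 = 5.576e-09 W
4. P_total = 0.03062 W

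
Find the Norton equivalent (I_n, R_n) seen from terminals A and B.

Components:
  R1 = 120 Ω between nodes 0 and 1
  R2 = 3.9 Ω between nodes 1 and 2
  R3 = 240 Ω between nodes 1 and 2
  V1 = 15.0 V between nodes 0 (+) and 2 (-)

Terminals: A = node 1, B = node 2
Find the Thévenin equivalent first; then I_n = V_th/R_th and R_n = R_th.
Step 1 — V_th is the open-circuit voltage V_A - V_B (nothing connected across the terminals).
Nodal analysis, taking node 2 as the 0 V reference.
Source V1 fixes V_0 = 15 V.
KCL at each unknown node (sum of currents leaving = 0; resistances in Ω):
  Node 1: (V_1 - 15)/120 + (V_1 - 0)/3.9 + (V_1 - 0)/240 = 0
Collecting terms: 0.2689 × V_1 = 0.125  =>  V_1 = 0.4648 V
V_th = V_1 - V_2 = 0.4648 - 0 = 0.4648 V
Step 2 — R_th: zero the source — replace V1 by a short circuit (node 2 merges into node 0) — and find the resistance seen between A (node 1) and B (node 0).
Reduce the network between node 1 (A) and node 0 (B) by series/parallel combination:
  Rp1 = R1 ‖ R2 ‖ R3 (parallel, all between nodes 0 and 1) = 1/(1/120 + 1/3.9 + 1/240) = 3.719 Ω
R_th = 3.719 Ω
I_n = V_th/R_th = 0.4648/3.719 = 0.125 A, and R_n = R_th = 3.719 Ω

Final answer: I_n = 0.125 A, R_n = 3.719 Ω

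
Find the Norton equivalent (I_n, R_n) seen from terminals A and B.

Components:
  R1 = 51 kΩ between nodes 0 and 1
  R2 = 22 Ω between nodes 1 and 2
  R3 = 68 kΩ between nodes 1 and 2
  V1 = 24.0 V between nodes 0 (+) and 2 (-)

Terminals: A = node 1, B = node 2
Find the Thévenin equivalent first; then I_n = V_th/R_th and R_n = R_th.
Step 1 — V_th is the open-circuit voltage V_A - V_B (nothing connected across the terminals).
Nodal analysis, taking node 2 as the 0 V reference.
Source V1 fixes V_0 = 24 V.
KCL at each unknown node (sum of currents leaving = 0; resistances in Ω):
  Node 1: (V_1 - 24)/51000 + (V_1 - 0)/22 + (V_1 - 0)/68000 = 0
Collecting terms: 0.04549 × V_1 = 0.0004706  =>  V_1 = 0.01035 V
V_th = V_1 - V_2 = 0.01035 - 0 = 0.01035 V
Step 2 — R_th: zero the source — replace V1 by a short circuit (node 2 merges into node 0) — and find the resistance seen between A (node 1) and B (node 0).
Reduce the network between node 1 (A) and node 0 (B) by series/parallel combination:
  Rp1 = R1 ‖ R2 ‖ R3 (parallel, all between nodes 0 and 1) = 1/(1/51000 + 1/22 + 1/68000) = 21.98 Ω
R_th = 21.98 Ω
I_n = V_th/R_th = 0.01035/21.98 = 0.0004706 A, and R_n = R_th = 21.98 Ω

Final answer: I_n = 0.0004706 A, R_n = 21.98 Ω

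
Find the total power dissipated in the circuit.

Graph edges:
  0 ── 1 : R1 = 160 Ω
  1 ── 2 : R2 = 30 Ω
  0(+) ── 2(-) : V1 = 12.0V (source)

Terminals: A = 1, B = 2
Nodal analysis, taking node 2 as the 0 V reference.
Source V1 fixes V_0 = 12 V.
KCL at each unknown node (sum of currents leaving = 0; resistances in Ω):
  Node 1: (V_1 - 12)/160 + (V_1 - 0)/30 = 0
Collecting terms: 0.03958 × V_1 = 0.075  =>  V_1 = 1.895 V
Power in each resistor, P = (ΔV)²/R:
  P_R1 = (12 - 1.895)²/160 = 0.6382 W
  P_R2 = (1.895 - 0)²/30 = 0.1197 W
P_total = P_R1 + P_R2 = 0.7579 W

Final answer: 0.7579 W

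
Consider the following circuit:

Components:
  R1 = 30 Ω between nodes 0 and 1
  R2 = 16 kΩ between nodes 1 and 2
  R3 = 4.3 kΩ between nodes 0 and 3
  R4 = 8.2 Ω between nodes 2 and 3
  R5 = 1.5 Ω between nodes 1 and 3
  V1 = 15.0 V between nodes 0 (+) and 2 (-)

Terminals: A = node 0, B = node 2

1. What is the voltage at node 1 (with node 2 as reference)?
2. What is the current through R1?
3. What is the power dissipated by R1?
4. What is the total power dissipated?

Nodal analysis, taking node 2 as the 0 V reference.
Source V1 fixes V_0 = 15 V.
KCL at each unknown node (sum of currents leaving = 0; resistances in Ω):
  Node 1: (V_1 - 15)/30 + (V_1 - 0)/16000 + (V_1 - V_3)/1.5 = 0
  Node 3: (V_3 - 15)/4300 + (V_3 - 0)/8.2 + (V_3 - V_1)/1.5 = 0
Collecting terms (coefficients in siemens):
  0.7001·V_1 - 0.6667·V_3 = 0.5
  0.7889·V_3 - 0.6667·V_1 = 0.003488
Determinant D = (0.7001)(0.7889) - (-0.6667)(-0.6667) = 0.1078
V_1 = [(0.5)(0.7889) - (-0.6667)(0.003488)]/D = 3.68 V
V_3 = [(0.7001)(0.003488) - (0.5)(-0.6667)]/D = 3.115 V
Part 1:
  Read off the nodal solution: V_1 = 3.68 V
Part 2:
  I_R1 = (V_0 - V_1)/R1 = (15 - 3.68)/30 = 0.3773 A
  Magnitude: I_R1 = 0.3773 A
Part 3:
  I_R1 = (V_0 - V_1)/R1 = (15 - 3.68)/30 = 0.3773 A
  P_R1 = I_R1² × R1 = (0.3773)² × 30 = 4.271 W
Part 4:
  Power in each resistor, P = (ΔV)²/R:
    P_R1 = (15 - 3.68)²/30 = 4.271 W
    P_R2 = (3.68 - 0)²/16000 = 0.0008466 W
    P_R3 = (15 - 3.115)²/4300 = 0.03285 W
    P_R4 = (0 - 3.115)²/8.2 = 1.183 W
    P_R5 = (3.68 - 3.115)²/1.5 = 0.2133 W
  P_total = P_R1 + P_R2 + P_R3 + P_R4 + P_R5 = 5.701 W

Final answers:
1. V_1 = 3.68 V
2. I_R1 = 0.3773 A
3. P_R1 = 4.271 W
4. P_total = 5.701 W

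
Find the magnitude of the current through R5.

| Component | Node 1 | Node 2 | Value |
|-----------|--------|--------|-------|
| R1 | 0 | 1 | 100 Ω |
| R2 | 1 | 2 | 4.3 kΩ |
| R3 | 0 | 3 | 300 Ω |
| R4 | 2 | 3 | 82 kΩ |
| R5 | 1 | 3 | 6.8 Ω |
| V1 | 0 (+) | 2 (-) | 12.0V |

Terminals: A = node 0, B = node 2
Nodal analysis, taking node 2 as the 0 V reference.
Source V1 fixes V_0 = 12 V.
KCL at each unknown node (sum of currents leaving = 0; resistances in Ω):
  Node 1: (V_1 - 12)/100 + (V_1 - 0)/4300 + (V_1 - V_3)/6.8 = 0
  Node 3: (V_3 - 12)/300 + (V_3 - 0)/82000 + (V_3 - V_1)/6.8 = 0
Collecting terms (coefficients in siemens):
  0.1573·V_1 - 0.1471·V_3 = 0.12
  0.1504·V_3 - 0.1471·V_1 = 0.04
Determinant D = (0.1573)(0.1504) - (-0.1471)(-0.1471) = 0.002031
V_1 = [(0.12)(0.1504) - (-0.1471)(0.04)]/D = 11.78 V
V_3 = [(0.1573)(0.04) - (0.12)(-0.1471)]/D = 11.79 V
I_R5 = (V_1 - V_3)/R5 = (11.78 - 11.79)/6.8 = -0.0005676 A
|I_R5| = 0.0005676 A

Final answer: |I_R5| = 0.0005676 A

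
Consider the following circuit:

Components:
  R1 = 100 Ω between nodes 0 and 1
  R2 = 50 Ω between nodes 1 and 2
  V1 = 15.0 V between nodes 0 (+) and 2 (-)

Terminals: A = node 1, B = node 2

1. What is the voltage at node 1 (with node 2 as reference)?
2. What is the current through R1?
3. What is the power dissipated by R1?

Nodal analysis, taking node 2 as the 0 V reference.
Source V1 fixes V_0 = 15 V.
KCL at each unknown node (sum of currents leaving = 0; resistances in Ω):
  Node 1: (V_1 - 15)/100 + (V_1 - 0)/50 = 0
Collecting terms: 0.03 × V_1 = 0.15  =>  V_1 = 5 V
Part 1:
  Read off the nodal solution: V_1 = 5 V
Part 2:
  I_R1 = (V_0 - V_1)/R1 = (15 - 5)/100 = 0.1 A
  Magnitude: I_R1 = 0.1 A
Part 3:
  I_R1 = (V_0 - V_1)/R1 = (15 - 5)/100 = 0.1 A
  P_R1 = I_R1² × R1 = (0.1)² × 100 = 1 W

Final answers:
1. V_1 = 5 V
2. I_R1 = 0.1 A
3. P_R1 = 1 W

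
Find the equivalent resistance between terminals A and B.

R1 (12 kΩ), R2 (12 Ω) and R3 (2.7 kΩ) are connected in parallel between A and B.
Reduce the network between node 0 (A) and node 1 (B) by series/parallel combination:
  Rp1 = R1 ‖ R2 ‖ R3 (parallel, all between nodes 0 and 1) = 1/(1/12000 + 1/12 + 1/2700) = 11.94 Ω
R_eq = 11.94 Ω

Final answer: 11.94 Ω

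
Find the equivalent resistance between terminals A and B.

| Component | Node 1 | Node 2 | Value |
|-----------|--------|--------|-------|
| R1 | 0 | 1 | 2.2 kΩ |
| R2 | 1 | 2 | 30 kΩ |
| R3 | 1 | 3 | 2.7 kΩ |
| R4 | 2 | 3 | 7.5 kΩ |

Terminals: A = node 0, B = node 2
Reduce the network between node 0 (A) and node 2 (B) by series/parallel combination:
  Rs1 = R3 + R4 (series, joined only at node 3) = 2700 + 7500 = 10200 Ω
  Rp1 = R2 ‖ Rs1 (parallel, both between nodes 1 and 2) = 1/(1/30000 + 1/10200) = 7612 Ω
  Rs2 = R1 + Rp1 (series, joined only at node 1) = 2200 + 7612 = 9812 Ω
R_eq = 9.812 kΩ

Final answer: 9.812 kΩ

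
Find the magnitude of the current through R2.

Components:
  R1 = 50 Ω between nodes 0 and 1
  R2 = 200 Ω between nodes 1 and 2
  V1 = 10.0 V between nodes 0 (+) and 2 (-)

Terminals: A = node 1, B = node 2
Nodal analysis, taking node 2 as the 0 V reference.
Source V1 fixes V_0 = 10 V.
KCL at each unknown node (sum of currents leaving = 0; resistances in Ω):
  Node 1: (V_1 - 10)/50 + (V_1 - 0)/200 = 0
Collecting terms: 0.025 × V_1 = 0.2  =>  V_1 = 8 V
I_R2 = (V_1 - V_2)/R2 = (8 - 0)/200 = 0.04 A
|I_R2| = 0.04 A

Final answer: |I_R2| = 0.04 A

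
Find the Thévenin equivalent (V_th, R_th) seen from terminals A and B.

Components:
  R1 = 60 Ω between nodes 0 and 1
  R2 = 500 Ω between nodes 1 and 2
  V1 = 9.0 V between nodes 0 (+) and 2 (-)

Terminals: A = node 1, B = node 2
Step 1 — V_th is the open-circuit voltage V_A - V_B (nothing connected across the terminals).
Nodal analysis, taking node 2 as the 0 V reference.
Source V1 fixes V_0 = 9 V.
KCL at each unknown node (sum of currents leaving = 0; resistances in Ω):
  Node 1: (V_1 - 9)/60 + (V_1 - 0)/500 = 0
Collecting terms: 0.01867 × V_1 = 0.15  =>  V_1 = 8.036 V
V_th = V_1 - V_2 = 8.036 - 0 = 8.036 V
Step 2 — R_th: zero the source — replace V1 by a short circuit (node 2 merges into node 0) — and find the resistance seen between A (node 1) and B (node 0).
Reduce the network between node 1 (A) and node 0 (B) by series/parallel combination:
  Rp1 = R1 ‖ R2 (parallel, both between nodes 0 and 1) = 1/(1/60 + 1/500) = 53.57 Ω
R_th = 53.57 Ω

Final answer: V_th = 8.036 V, R_th = 53.57 Ω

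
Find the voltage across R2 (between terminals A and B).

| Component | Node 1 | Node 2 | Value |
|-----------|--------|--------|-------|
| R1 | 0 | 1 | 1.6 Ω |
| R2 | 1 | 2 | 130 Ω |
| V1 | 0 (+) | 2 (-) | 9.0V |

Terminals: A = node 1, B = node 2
R1 and R2 are in series across V1 (node 0 → node 1 → node 2), and the output A–B is taken across R2, so this is a voltage divider.
Series current: I = V1/(R1 + R2) = 9/(1.6 + 130) = 9/131.6 = 0.06839 A
V_R2 = I × R2 = V1 × R2/(R1 + R2) = 9 × 130/131.6 = 8.891 V

Final answer: 8.891 V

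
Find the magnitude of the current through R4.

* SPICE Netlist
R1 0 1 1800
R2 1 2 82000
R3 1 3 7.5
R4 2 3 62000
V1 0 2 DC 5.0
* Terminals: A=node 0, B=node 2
Nodal analysis, taking node 2 as the 0 V reference.
Source V1 fixes V_0 = 5 V.
KCL at each unknown node (sum of currents leaving = 0; resistances in Ω):
  Node 1: (V_1 - 5)/1800 + (V_1 - 0)/82000 + (V_1 - V_3)/7.5 = 0
  Node 3: (V_3 - V_1)/7.5 + (V_3 - 0)/62000 = 0
Collecting terms (coefficients in siemens):
  0.1339·V_1 - 0.1333·V_3 = 0.002778
  0.1333·V_3 - 0.1333·V_1 = 0
Determinant D = (0.1339)(0.1333) - (-0.1333)(-0.1333) = 0.00007786
V_1 = [(0.002778)(0.1333) - (-0.1333)(0)]/D = 4.757 V
V_3 = [(0.1339)(0) - (0.002778)(-0.1333)]/D = 4.757 V
I_R4 = (V_2 - V_3)/R4 = (0 - 4.757)/62000 = -0.00007672 A
|I_R4| = 0.00007672 A

Final answer: |I_R4| = 7.672e-05 A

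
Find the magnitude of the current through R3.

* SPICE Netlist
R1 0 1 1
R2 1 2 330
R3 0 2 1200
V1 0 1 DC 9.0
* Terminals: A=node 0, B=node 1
Nodal analysis, taking node 1 as the 0 V reference.
Source V1 fixes V_0 = 9 V.
KCL at each unknown node (sum of currents leaving = 0; resistances in Ω):
  Node 2: (V_2 - 0)/330 + (V_2 - 9)/1200 = 0
Collecting terms: 0.003864 × V_2 = 0.0075  =>  V_2 = 1.941 V
I_R3 = (V_0 - V_2)/R3 = (9 - 1.941)/1200 = 0.005882 A
|I_R3| = 0.005882 A

Final answer: |I_R3| = 0.005882 A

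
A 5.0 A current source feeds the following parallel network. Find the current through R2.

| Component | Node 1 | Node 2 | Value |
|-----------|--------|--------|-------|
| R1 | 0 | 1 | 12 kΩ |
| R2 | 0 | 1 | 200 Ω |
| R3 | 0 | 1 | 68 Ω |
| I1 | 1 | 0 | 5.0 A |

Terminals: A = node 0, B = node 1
All resistors sit directly between nodes 0 and 1, so they are in parallel and share one voltage V; the full source current 5 A splits among them.
1/R_par = 1/12000 + 1/200 + 1/68 = 0.01979 S  =>  R_par = 50.53 Ω
V = I × R_par = 5 × 50.53 = 252.7 V
I_R2 = V/R2 = 252.7/200 = 1.263 A

Final answer: 1.263 A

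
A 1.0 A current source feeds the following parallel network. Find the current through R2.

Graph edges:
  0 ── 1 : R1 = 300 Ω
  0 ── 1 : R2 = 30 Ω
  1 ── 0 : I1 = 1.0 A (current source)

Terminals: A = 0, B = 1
All resistors sit directly between nodes 0 and 1, so they are in parallel and share one voltage V; the full source current 1 A splits among them.
1/R_par = 1/300 + 1/30 = 0.03667 S  =>  R_par = 27.27 Ω
V = I × R_par = 1 × 27.27 = 27.27 V
I_R2 = V/R2 = 27.27/30 = 0.9091 A

Final answer: 0.9091 A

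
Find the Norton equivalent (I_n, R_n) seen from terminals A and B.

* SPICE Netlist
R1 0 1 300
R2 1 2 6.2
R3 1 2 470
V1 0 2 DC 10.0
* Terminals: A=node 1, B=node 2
Find the Thévenin equivalent first; then I_n = V_th/R_th and R_n = R_th.
Step 1 — V_th is the open-circuit voltage V_A - V_B (nothing connected across the terminals).
Nodal analysis, taking node 2 as the 0 V reference.
Source V1 fixes V_0 = 10 V.
KCL at each unknown node (sum of currents leaving = 0; resistances in Ω):
  Node 1: (V_1 - 10)/300 + (V_1 - 0)/6.2 + (V_1 - 0)/470 = 0
Collecting terms: 0.1668 × V_1 = 0.03333  =>  V_1 = 0.1999 V
V_th = V_1 - V_2 = 0.1999 - 0 = 0.1999 V
Step 2 — R_th: zero the source — replace V1 by a short circuit (node 2 merges into node 0) — and find the resistance seen between A (node 1) and B (node 0).
Reduce the network between node 1 (A) and node 0 (B) by series/parallel combination:
  Rp1 = R1 ‖ R2 ‖ R3 (parallel, all between nodes 0 and 1) = 1/(1/300 + 1/6.2 + 1/470) = 5.997 Ω
R_th = 5.997 Ω
I_n = V_th/R_th = 0.1999/5.997 = 0.03333 A, and R_n = R_th = 5.997 Ω

Final answer: I_n = 0.03333 A, R_n = 5.997 Ω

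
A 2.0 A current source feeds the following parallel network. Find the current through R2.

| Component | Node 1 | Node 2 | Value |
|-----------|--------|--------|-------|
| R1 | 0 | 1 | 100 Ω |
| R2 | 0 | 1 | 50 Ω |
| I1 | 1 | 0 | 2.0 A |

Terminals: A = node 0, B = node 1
All resistors sit directly between nodes 0 and 1, so they are in parallel and share one voltage V; the full source current 2 A splits among them.
1/R_par = 1/100 + 1/50 = 0.03 S  =>  R_par = 33.33 Ω
V = I × R_par = 2 × 33.33 = 66.67 V
I_R2 = V/R2 = 66.67/50 = 1.333 A

Final answer: 1.333 A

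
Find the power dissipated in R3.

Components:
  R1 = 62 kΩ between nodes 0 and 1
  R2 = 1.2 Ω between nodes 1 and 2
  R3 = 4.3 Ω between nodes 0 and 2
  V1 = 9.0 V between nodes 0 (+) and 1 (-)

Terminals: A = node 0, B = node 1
Nodal analysis, taking node 1 as the 0 V reference.
Source V1 fixes V_0 = 9 V.
KCL at each unknown node (sum of currents leaving = 0; resistances in Ω):
  Node 2: (V_2 - 0)/1.2 + (V_2 - 9)/4.3 = 0
Collecting terms: 1.066 × V_2 = 2.093  =>  V_2 = 1.964 V
I_R3 = (V_0 - V_2)/R3 = (9 - 1.964)/4.3 = 1.636 A
P_R3 = I_R3² × R3 = (1.636)² × 4.3 = 11.51 W

Final answer: 11.51 W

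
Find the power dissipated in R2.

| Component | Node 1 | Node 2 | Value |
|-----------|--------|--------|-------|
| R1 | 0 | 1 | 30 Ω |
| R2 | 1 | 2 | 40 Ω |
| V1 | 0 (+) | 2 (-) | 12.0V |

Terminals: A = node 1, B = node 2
Nodal analysis, taking node 2 as the 0 V reference.
Source V1 fixes V_0 = 12 V.
KCL at each unknown node (sum of currents leaving = 0; resistances in Ω):
  Node 1: (V_1 - 12)/30 + (V_1 - 0)/40 = 0
Collecting terms: 0.05833 × V_1 = 0.4  =>  V_1 = 6.857 V
I_R2 = (V_1 - V_2)/R2 = (6.857 - 0)/40 = 0.1714 A
P_R2 = I_R2² × R2 = (0.1714)² × 40 = 1.176 W

Final answer: 1.176 W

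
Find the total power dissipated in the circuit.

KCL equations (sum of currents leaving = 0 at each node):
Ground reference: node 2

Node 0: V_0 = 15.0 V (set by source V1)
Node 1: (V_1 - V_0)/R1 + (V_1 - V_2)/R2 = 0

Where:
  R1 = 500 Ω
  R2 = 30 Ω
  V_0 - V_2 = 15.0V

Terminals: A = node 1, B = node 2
Nodal analysis, taking node 2 as the 0 V reference.
Source V1 fixes V_0 = 15 V.
KCL at each unknown node (sum of currents leaving = 0; resistances in Ω):
  Node 1: (V_1 - 15)/500 + (V_1 - 0)/30 = 0
Collecting terms: 0.03533 × V_1 = 0.03  =>  V_1 = 0.8491 V
Power in each resistor, P = (ΔV)²/R:
  P_R1 = (15 - 0.8491)²/500 = 0.4005 W
  P_R2 = (0.8491 - 0)²/30 = 0.02403 W
P_total = P_R1 + P_R2 = 0.4245 W

Final answer: 0.4245 W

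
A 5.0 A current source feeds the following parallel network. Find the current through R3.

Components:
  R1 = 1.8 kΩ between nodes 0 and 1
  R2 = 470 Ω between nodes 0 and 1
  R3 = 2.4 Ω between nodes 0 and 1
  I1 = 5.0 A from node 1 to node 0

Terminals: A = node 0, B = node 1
All resistors sit directly between nodes 0 and 1, so they are in parallel and share one voltage V; the full source current 5 A splits among them.
1/R_par = 1/1800 + 1/470 + 1/2.4 = 0.4193 S  =>  R_par = 2.385 Ω
V = I × R_par = 5 × 2.385 = 11.92 V
I_R3 = V/R3 = 11.92/2.4 = 4.968 A

Final answer: 4.968 A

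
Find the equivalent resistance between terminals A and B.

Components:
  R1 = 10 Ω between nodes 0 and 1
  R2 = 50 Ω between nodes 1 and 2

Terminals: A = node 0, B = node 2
Reduce the network between node 0 (A) and node 2 (B) by series/parallel combination:
  Rs1 = R1 + R2 (series, joined only at node 1) = 10 + 50 = 60 Ω
R_eq = 60 Ω

Final answer: 60 Ω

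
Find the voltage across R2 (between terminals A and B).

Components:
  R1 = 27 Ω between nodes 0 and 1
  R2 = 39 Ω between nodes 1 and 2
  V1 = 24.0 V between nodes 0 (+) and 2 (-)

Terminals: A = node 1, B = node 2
R1 and R2 are in series across V1 (node 0 → node 1 → node 2), and the output A–B is taken across R2, so this is a voltage divider.
Series current: I = V1/(R1 + R2) = 24/(27 + 39) = 24/66 = 0.3636 A
V_R2 = I × R2 = V1 × R2/(R1 + R2) = 24 × 39/66 = 14.18 V

Final answer: 14.18 V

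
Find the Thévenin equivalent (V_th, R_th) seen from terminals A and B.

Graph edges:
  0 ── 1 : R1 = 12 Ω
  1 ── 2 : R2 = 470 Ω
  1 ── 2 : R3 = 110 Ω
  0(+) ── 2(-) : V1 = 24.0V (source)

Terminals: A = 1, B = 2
Step 1 — V_th is the open-circuit voltage V_A - V_B (nothing connected across the terminals).
Nodal analysis, taking node 2 as the 0 V reference.
Source V1 fixes V_0 = 24 V.
KCL at each unknown node (sum of currents leaving = 0; resistances in Ω):
  Node 1: (V_1 - 24)/12 + (V_1 - 0)/470 + (V_1 - 0)/110 = 0
Collecting terms: 0.09455 × V_1 = 2  =>  V_1 = 21.15 V
V_th = V_1 - V_2 = 21.15 - 0 = 21.15 V
Step 2 — R_th: zero the source — replace V1 by a short circuit (node 2 merges into node 0) — and find the resistance seen between A (node 1) and B (node 0).
Reduce the network between node 1 (A) and node 0 (B) by series/parallel combination:
  Rp1 = R1 ‖ R2 ‖ R3 (parallel, all between nodes 0 and 1) = 1/(1/12 + 1/470 + 1/110) = 10.58 Ω
R_th = 10.58 Ω

Final answer: V_th = 21.15 V, R_th = 10.58 Ω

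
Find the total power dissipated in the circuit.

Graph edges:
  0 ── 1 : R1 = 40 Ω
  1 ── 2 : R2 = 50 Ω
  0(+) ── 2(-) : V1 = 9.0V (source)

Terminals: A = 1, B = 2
Nodal analysis, taking node 2 as the 0 V reference.
Source V1 fixes V_0 = 9 V.
KCL at each unknown node (sum of currents leaving = 0; resistances in Ω):
  Node 1: (V_1 - 9)/40 + (V_1 - 0)/50 = 0
Collecting terms: 0.045 × V_1 = 0.225  =>  V_1 = 5 V
Power in each resistor, P = (ΔV)²/R:
  P_R1 = (9 - 5)²/40 = 0.4 W
  P_R2 = (5 - 0)²/50 = 0.5 W
P_total = P_R1 + P_R2 = 0.9 W

Final answer: 0.9 W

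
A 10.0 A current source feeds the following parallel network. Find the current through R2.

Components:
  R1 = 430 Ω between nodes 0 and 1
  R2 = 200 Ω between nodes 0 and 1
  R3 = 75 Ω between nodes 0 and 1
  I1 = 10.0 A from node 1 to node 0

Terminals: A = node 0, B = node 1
All resistors sit directly between nodes 0 and 1, so they are in parallel and share one voltage V; the full source current 10 A splits among them.
1/R_par = 1/430 + 1/200 + 1/75 = 0.02066 S  =>  R_par = 48.41 Ω
V = I × R_par = 10 × 48.41 = 484.1 V
I_R2 = V/R2 = 484.1/200 = 2.42 A

Final answer: 2.42 A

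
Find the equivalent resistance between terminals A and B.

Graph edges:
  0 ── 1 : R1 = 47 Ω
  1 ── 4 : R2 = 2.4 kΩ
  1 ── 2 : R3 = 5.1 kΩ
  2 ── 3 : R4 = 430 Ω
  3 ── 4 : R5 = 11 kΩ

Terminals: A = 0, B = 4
Reduce the network between node 0 (A) and node 4 (B) by series/parallel combination:
  Rs1 = R3 + R4 (series, joined only at node 2) = 5100 + 430 = 5530 Ω
  Rs2 = R5 + Rs1 (series, joined only at node 3) = 11000 + 5530 = 16530 Ω
  Rp1 = R2 ‖ Rs2 (parallel, both between nodes 1 and 4) = 1/(1/2400 + 1/16530) = 2096 Ω
  Rs3 = R1 + Rp1 (series, joined only at node 1) = 47 + 2096 = 2143 Ω
R_eq = 2.143 kΩ

Final answer: 2.143 kΩ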